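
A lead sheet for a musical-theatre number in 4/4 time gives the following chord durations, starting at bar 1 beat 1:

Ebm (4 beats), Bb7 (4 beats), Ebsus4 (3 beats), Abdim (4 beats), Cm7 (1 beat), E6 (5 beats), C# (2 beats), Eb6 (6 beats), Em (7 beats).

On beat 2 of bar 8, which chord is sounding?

Em

Beat 2 of bar 8 is beat (8−1)×4 + 2 = 30 overall.
Running totals: Ebm ends at 4, Bb7 ends at 8, Ebsus4 ends at 11, Abdim ends at 15, Cm7 ends at 16, E6 ends at 21, C# ends at 23, Eb6 ends at 29, Em ends at 36.
Beat 30 falls within Em.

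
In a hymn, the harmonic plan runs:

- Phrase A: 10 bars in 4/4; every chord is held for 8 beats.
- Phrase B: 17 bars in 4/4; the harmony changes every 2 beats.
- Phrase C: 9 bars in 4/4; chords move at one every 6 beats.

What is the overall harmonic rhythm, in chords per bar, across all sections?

A: 10 × 4 = 40 beats ÷ 8 = 5 chords.
B: 17 × 4 = 68 beats ÷ 2 = 34 chords.
C: 9 × 4 = 36 beats ÷ 6 = 6 chords.
Overall: 45 chords over 36 bars → 45/36 = 1.25 chords per bar.

1.25 chords per bar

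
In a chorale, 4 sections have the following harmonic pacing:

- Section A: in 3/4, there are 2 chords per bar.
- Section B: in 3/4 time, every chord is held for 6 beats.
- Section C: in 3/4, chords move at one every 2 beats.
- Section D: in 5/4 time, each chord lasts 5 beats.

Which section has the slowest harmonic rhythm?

A: 3 beats/bar ÷ 1.5 beats/chord = 2 chords/bar.
B: 3 beats/bar ÷ 6 beats/chord = 0.5 chords/bar.
C: 3 beats/bar ÷ 2 beats/chord = 1.5 chords/bar.
D: 5 beats/bar ÷ 5 beats/chord = 1 chord/bar.
Slowest is B at 0.5 chords/bar.

Section B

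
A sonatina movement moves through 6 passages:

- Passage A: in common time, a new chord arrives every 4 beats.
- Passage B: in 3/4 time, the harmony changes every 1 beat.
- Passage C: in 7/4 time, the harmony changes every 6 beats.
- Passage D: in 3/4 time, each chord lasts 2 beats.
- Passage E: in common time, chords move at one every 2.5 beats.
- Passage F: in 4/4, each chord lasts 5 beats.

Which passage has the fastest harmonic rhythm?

Passage B

A: 4 beats/bar ÷ 4 beats/chord = 1 chord/bar.
B: 3 beats/bar ÷ 1 beat/chord = 3 chords/bar.
C: 7 beats/bar ÷ 6 beats/chord = 7/6 chords/bar.
D: 3 beats/bar ÷ 2 beats/chord = 1.5 chords/bar.
E: 4 beats/bar ÷ 2.5 beats/chord = 1.6 chords/bar.
F: 4 beats/bar ÷ 5 beats/chord = 0.8 chords/bar.
Fastest is B at 3 chords/bar.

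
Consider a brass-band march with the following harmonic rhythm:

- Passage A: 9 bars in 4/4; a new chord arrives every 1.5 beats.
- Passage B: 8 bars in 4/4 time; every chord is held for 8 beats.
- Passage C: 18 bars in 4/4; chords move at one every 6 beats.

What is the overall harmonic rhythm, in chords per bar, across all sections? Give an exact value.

8/7 chords per bar

A: 9 bars of 4 beats is 36 beats; at 1.5 beats each that's 24 chords.
B: 8 bars of 4 beats is 32 beats; at 8 beats each that's 4 chords.
C: 18 bars of 4 beats is 72 beats; at 6 beats each that's 12 chords.
Overall: 40 chords over 35 bars → 40/35 = 8/7 chords per bar.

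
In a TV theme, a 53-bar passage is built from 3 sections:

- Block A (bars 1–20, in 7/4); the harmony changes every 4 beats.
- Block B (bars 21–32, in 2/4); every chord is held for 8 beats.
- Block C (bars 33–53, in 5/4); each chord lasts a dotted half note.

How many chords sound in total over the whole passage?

A: 20·7 = 140 beats, 140/4 = 35 chords.
B: 12·2 = 24 beats, 24/8 = 3 chords.
C: 21·5 = 105 beats, 105/3 = 35 chords.
Total: 35 + 3 + 35 = 73.

73 chords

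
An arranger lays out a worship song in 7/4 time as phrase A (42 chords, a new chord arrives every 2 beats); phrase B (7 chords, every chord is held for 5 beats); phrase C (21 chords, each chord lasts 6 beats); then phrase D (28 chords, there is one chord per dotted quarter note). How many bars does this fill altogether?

41 bars

A: 42 × 2 = 84 beats = 12 bars.
B: 7 × 5 = 35 beats = 5 bars.
C: 21 × 6 = 126 beats = 18 bars.
D: 28 × 1.5 = 42 beats = 6 bars.
Total: 12 + 5 + 18 + 6 = 41 bars.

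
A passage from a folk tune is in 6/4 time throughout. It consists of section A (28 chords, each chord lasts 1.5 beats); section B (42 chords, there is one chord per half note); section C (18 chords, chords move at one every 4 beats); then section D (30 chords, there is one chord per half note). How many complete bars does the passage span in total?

A: 28 × 1.5 = 42 beats = 7 bars.
B: 42 × 2 = 84 beats = 14 bars.
C: 18 × 4 = 72 beats = 12 bars.
D: 30 × 2 = 60 beats = 10 bars.
Total: 7 + 14 + 12 + 10 = 43 bars.

43 bars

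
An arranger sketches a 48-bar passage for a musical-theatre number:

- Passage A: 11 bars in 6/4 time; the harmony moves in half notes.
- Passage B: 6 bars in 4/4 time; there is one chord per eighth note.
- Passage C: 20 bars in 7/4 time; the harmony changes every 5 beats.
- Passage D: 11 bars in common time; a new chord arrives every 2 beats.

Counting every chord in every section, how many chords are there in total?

A: 11 bars × 6 beats = 66 beats; 2 beats/chord → 33 chords.
B: 6 bars × 4 beats = 24 beats; 0.5 beats/chord → 48 chords.
C: 20 bars × 7 beats = 140 beats; 5 beats/chord → 28 chords.
D: 11 bars × 4 beats = 44 beats; 2 beats/chord → 22 chords.
Total: 33 + 48 + 28 + 22 = 131.

131 chords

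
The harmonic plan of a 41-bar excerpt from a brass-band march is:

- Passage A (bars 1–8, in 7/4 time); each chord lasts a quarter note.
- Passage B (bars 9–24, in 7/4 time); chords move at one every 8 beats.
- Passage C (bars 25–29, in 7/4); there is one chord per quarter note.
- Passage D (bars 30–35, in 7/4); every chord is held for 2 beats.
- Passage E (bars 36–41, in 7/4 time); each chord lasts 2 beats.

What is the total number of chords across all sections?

A: 8 bars × 7 beats = 56 beats; 1 beat/chord → 56 chords.
B: 16 bars × 7 beats = 112 beats; 8 beats/chord → 14 chords.
C: 5 bars × 7 beats = 35 beats; 1 beat/chord → 35 chords.
D: 6 bars × 7 beats = 42 beats; 2 beats/chord → 21 chords.
E: 6 bars × 7 beats = 42 beats; 2 beats/chord → 21 chords.
Total: 56 + 14 + 35 + 21 + 21 = 147.

147 chords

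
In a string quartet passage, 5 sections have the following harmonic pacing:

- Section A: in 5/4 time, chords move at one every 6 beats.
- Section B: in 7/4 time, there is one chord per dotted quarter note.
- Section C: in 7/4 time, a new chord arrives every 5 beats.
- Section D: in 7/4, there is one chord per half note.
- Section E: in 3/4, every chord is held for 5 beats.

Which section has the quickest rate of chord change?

A: 5/6 = 5/6 chords/bar.
B: 7/1.5 = 14/3 chords/bar.
C: 7/5 = 1.4 chords/bar.
D: 7/2 = 3.5 chords/bar.
E: 3/5 = 0.6 chords/bar.
Fastest is B at 14/3 chords/bar.

Section B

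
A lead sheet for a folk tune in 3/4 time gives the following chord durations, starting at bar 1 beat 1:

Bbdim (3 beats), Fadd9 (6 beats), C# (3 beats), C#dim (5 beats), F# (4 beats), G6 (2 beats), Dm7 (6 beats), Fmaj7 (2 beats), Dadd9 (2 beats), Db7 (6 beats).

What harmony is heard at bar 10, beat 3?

Fmaj7

Beat 3 of bar 10 is beat (10−1)×3 + 3 = 30 overall.
Running totals: Bbdim ends at 3, Fadd9 ends at 9, C# ends at 12, C#dim ends at 17, F# ends at 21, G6 ends at 23, Dm7 ends at 29, Fmaj7 ends at 31.
Beat 30 falls within Fmaj7.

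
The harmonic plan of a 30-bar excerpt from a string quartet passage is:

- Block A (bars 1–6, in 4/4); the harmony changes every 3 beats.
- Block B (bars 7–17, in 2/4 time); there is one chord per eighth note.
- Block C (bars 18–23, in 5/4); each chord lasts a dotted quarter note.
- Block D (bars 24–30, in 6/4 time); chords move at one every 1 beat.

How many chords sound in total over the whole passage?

114 chords

A has 24 beats and chords last 3 each, so 8 chords.
B has 22 beats and chords last 0.5 each, so 44 chords.
C has 30 beats and chords last 1.5 each, so 20 chords.
D has 42 beats and chords last 1 each, so 42 chords.
Total: 8 + 44 + 20 + 42 = 114.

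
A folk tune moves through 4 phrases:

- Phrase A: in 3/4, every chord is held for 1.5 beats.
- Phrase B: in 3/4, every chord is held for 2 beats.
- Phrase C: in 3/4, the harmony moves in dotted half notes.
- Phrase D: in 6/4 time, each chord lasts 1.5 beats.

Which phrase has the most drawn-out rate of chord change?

Phrase C

A: 3 beats/bar ÷ 1.5 beats/chord = 2 chords/bar.
B: 3 beats/bar ÷ 2 beats/chord = 1.5 chords/bar.
C: 3 beats/bar ÷ 3 beats/chord = 1 chord/bar.
D: 6 beats/bar ÷ 1.5 beats/chord = 4 chords/bar.
Slowest is C at 1 chords/bar.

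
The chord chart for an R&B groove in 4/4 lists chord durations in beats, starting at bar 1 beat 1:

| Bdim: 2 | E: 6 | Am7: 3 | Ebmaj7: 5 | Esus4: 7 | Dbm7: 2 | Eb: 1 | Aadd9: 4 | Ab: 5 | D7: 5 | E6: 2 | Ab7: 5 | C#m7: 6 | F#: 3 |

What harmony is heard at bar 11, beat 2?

Beat 2 of bar 11 is beat (11−1)×4 + 2 = 42 overall.
Running totals: Bdim ends at 2, E ends at 8, Am7 ends at 11, Ebmaj7 ends at 16, Esus4 ends at 23, Dbm7 ends at 25, Eb ends at 26, Aadd9 ends at 30, Ab ends at 35, D7 ends at 40, E6 ends at 42.
Beat 42 falls within E6.

E6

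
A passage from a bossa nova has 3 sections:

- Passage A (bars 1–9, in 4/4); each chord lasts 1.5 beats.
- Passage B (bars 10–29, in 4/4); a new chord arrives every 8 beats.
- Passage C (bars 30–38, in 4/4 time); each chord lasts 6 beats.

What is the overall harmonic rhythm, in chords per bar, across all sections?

20/19 chords per bar

A: 9 × 4 = 36 beats ÷ 1.5 = 24 chords.
B: 20 × 4 = 80 beats ÷ 8 = 10 chords.
C: 9 × 4 = 36 beats ÷ 6 = 6 chords.
Overall: 40 chords over 38 bars → 40/38 = 20/19 chords per bar.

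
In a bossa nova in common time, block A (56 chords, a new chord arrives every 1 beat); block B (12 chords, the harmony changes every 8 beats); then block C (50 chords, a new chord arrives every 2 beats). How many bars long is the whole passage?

A: 56 × 1 = 56 beats = 14 bars.
B: 12 × 8 = 96 beats = 24 bars.
C: 50 × 2 = 100 beats = 25 bars.
Total: 14 + 24 + 25 = 63 bars.

63 bars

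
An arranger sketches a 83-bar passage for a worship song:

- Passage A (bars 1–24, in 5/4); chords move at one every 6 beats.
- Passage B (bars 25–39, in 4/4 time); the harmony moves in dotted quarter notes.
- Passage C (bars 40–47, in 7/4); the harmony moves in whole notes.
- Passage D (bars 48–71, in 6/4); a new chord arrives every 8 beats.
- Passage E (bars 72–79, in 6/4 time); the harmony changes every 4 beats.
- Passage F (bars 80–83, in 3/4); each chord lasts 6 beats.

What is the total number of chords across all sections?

106 chords

A: 24 bars × 5 beats = 120 beats; 6 beats/chord → 20 chords.
B: 15 bars × 4 beats = 60 beats; 1.5 beats/chord → 40 chords.
C: 8 bars × 7 beats = 56 beats; 4 beats/chord → 14 chords.
D: 24 bars × 6 beats = 144 beats; 8 beats/chord → 18 chords.
E: 8 bars × 6 beats = 48 beats; 4 beats/chord → 12 chords.
F: 4 bars × 3 beats = 12 beats; 6 beats/chord → 2 chords.
Total: 20 + 40 + 14 + 18 + 12 + 2 = 106.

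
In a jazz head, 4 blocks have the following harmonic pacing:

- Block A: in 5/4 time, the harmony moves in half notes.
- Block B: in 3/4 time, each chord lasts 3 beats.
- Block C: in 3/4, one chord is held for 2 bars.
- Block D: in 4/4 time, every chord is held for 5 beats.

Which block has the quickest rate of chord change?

Block A

A: 5/2 = 2.5 chords/bar.
B: 3/3 = 1 chord/bar.
C: 3/6 = 0.5 chords/bar.
D: 4/5 = 0.8 chords/bar.
Fastest is A at 2.5 chords/bar.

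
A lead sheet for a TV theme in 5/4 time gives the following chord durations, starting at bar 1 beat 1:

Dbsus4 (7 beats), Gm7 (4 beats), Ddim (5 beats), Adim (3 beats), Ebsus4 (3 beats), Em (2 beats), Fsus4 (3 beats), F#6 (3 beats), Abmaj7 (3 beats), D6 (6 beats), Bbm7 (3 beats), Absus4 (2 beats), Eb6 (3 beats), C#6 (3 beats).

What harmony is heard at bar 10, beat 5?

Beat 5 of bar 10 is beat (10−1)×5 + 5 = 50 overall.
Running totals: Dbsus4 ends at 7, Gm7 ends at 11, Ddim ends at 16, Adim ends at 19, Ebsus4 ends at 22, Em ends at 24, Fsus4 ends at 27, F#6 ends at 30, Abmaj7 ends at 33, D6 ends at 39, Bbm7 ends at 42, Absus4 ends at 44, Eb6 ends at 47, C#6 ends at 50.
Beat 50 falls within C#6.

C#6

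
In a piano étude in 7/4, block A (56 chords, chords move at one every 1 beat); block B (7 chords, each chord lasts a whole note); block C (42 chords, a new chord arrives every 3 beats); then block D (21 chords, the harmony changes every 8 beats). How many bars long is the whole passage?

54 bars

A: 56 × 1 = 56 beats = 8 bars.
B: 7 × 4 = 28 beats = 4 bars.
C: 42 × 3 = 126 beats = 18 bars.
D: 21 × 8 = 168 beats = 24 bars.
Total: 8 + 4 + 18 + 24 = 54 bars.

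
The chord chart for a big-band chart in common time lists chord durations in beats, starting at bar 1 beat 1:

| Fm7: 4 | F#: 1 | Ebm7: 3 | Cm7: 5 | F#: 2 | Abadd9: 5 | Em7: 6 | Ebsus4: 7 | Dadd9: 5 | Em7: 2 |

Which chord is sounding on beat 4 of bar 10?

Beat 4 of bar 10 is beat (10−1)×4 + 4 = 40 overall.
Running totals: Fm7 ends at 4, F# ends at 5, Ebm7 ends at 8, Cm7 ends at 13, F# ends at 15, Abadd9 ends at 20, Em7 ends at 26, Ebsus4 ends at 33, Dadd9 ends at 38, Em7 ends at 40.
Beat 40 falls within Em7.

Em7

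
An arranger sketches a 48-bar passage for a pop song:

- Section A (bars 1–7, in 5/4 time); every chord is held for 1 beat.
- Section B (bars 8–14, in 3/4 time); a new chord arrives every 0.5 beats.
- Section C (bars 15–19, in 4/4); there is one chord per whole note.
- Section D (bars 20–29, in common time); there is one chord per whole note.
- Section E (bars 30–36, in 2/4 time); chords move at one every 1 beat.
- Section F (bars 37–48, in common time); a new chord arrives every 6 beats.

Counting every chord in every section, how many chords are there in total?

A: 7 bars × 5 beats = 35 beats; 1 beat/chord → 35 chords.
B: 7 bars × 3 beats = 21 beats; 0.5 beats/chord → 42 chords.
C: 5 bars × 4 beats = 20 beats; 4 beats/chord → 5 chords.
D: 10 bars × 4 beats = 40 beats; 4 beats/chord → 10 chords.
E: 7 bars × 2 beats = 14 beats; 1 beat/chord → 14 chords.
F: 12 bars × 4 beats = 48 beats; 6 beats/chord → 8 chords.
Total: 35 + 42 + 5 + 10 + 14 + 8 = 114.

114 chords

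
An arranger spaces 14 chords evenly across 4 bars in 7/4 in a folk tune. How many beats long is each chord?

2 beats

4 bars × 7 beats/bar = 28 beats total.
28 beats ÷ 14 chords = 2 beats per chord.
(That is a half note.)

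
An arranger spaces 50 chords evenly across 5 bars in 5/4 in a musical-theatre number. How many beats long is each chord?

0.5 beats

5 bars × 5 beats/bar = 25 beats total.
25 beats ÷ 50 chords = 0.5 beats per chord.
(That is an eighth note.)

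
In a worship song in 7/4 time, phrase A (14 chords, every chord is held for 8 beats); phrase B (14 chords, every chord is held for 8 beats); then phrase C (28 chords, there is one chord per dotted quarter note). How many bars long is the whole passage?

38 bars

A: 14 × 8 = 112 beats = 16 bars.
B: 14 × 8 = 112 beats = 16 bars.
C: 28 × 1.5 = 42 beats = 6 bars.
Total: 16 + 16 + 6 = 38 bars.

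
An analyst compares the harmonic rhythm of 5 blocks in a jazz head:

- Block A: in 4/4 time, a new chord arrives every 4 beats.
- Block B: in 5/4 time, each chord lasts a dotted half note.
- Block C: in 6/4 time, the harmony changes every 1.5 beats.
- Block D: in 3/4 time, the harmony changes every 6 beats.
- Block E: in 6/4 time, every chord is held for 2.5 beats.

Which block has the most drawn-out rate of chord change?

Block D

A: 4/4 = 1 chord/bar.
B: 5/3 = 5/3 chords/bar.
C: 6/1.5 = 4 chords/bar.
D: 3/6 = 0.5 chords/bar.
E: 6/2.5 = 2.4 chords/bar.
Slowest is D at 0.5 chords/bar.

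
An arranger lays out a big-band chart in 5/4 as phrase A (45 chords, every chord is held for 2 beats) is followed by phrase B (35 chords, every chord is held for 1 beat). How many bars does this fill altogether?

A: 45 × 2 = 90 beats = 18 bars.
B: 35 × 1 = 35 beats = 7 bars.
Total: 18 + 7 = 25 bars.

25 bars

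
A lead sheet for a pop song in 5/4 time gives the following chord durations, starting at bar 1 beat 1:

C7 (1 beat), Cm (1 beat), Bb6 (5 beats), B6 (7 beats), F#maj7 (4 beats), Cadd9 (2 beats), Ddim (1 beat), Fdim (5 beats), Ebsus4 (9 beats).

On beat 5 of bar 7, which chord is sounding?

Ebsus4

Beat 5 of bar 7 is beat (7−1)×5 + 5 = 35 overall.
Running totals: C7 ends at 1, Cm ends at 2, Bb6 ends at 7, B6 ends at 14, F#maj7 ends at 18, Cadd9 ends at 20, Ddim ends at 21, Fdim ends at 26, Ebsus4 ends at 35.
Beat 35 falls within Ebsus4.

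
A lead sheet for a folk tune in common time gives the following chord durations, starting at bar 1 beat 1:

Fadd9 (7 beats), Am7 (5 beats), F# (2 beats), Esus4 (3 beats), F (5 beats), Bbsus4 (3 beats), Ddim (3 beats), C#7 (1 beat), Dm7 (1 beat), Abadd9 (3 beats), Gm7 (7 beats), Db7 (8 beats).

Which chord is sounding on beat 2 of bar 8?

Beat 2 of bar 8 is beat (8−1)×4 + 2 = 30 overall.
Running totals: Fadd9 ends at 7, Am7 ends at 12, F# ends at 14, Esus4 ends at 17, F ends at 22, Bbsus4 ends at 25, Ddim ends at 28, C#7 ends at 29, Dm7 ends at 30.
Beat 30 falls within Dm7.

Dm7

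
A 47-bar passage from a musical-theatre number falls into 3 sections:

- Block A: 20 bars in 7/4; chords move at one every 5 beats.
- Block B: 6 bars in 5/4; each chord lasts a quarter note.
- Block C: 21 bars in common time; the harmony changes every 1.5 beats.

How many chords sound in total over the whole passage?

114 chords

A: 20·7 = 140 beats, 140/5 = 28 chords.
B: 6·5 = 30 beats, 30/1 = 30 chords.
C: 21·4 = 84 beats, 84/1.5 = 56 chords.
Total: 28 + 30 + 56 = 114.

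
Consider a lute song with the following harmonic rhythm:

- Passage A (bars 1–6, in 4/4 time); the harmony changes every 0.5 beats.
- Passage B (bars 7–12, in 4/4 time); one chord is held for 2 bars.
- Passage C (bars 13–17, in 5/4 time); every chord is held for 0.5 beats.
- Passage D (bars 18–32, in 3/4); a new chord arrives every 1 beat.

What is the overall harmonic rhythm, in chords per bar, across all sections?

73/16 chords per bar

A: 6 × 4 = 24 beats ÷ 0.5 = 48 chords.
B: 6 × 4 = 24 beats ÷ 8 = 3 chords.
C: 5 × 5 = 25 beats ÷ 0.5 = 50 chords.
D: 15 × 3 = 45 beats ÷ 1 = 45 chords.
Overall: 146 chords over 32 bars → 146/32 = 73/16 chords per bar.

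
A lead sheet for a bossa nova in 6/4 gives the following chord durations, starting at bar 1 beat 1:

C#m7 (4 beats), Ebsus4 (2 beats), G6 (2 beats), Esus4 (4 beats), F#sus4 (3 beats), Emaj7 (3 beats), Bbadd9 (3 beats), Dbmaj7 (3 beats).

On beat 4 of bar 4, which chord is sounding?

Beat 4 of bar 4 is beat (4−1)×6 + 4 = 22 overall.
Running totals: C#m7 ends at 4, Ebsus4 ends at 6, G6 ends at 8, Esus4 ends at 12, F#sus4 ends at 15, Emaj7 ends at 18, Bbadd9 ends at 21, Dbmaj7 ends at 24.
Beat 22 falls within Dbmaj7.

Dbmaj7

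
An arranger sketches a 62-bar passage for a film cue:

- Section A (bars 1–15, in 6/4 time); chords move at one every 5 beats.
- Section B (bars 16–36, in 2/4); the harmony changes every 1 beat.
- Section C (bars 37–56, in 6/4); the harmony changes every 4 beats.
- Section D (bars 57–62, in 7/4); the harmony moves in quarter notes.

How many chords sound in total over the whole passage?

A has 90 beats and chords last 5 each, so 18 chords.
B has 42 beats and chords last 1 each, so 42 chords.
C has 120 beats and chords last 4 each, so 30 chords.
D has 42 beats and chords last 1 each, so 42 chords.
Total: 18 + 42 + 30 + 42 = 132.

132 chords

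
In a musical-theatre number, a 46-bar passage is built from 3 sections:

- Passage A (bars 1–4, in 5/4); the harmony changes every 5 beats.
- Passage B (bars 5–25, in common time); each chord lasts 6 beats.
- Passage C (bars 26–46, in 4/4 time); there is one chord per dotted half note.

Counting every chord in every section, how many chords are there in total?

A: 4 bars × 5 beats = 20 beats; 5 beats/chord → 4 chords.
B: 21 bars × 4 beats = 84 beats; 6 beats/chord → 14 chords.
C: 21 bars × 4 beats = 84 beats; 3 beats/chord → 28 chords.
Total: 4 + 14 + 28 = 46.

46 chords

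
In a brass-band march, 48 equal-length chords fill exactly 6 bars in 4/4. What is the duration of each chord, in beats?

0.5 beats

6 bars × 4 beats/bar = 24 beats total.
24 beats ÷ 48 chords = 0.5 beats per chord.
(That is an eighth note.)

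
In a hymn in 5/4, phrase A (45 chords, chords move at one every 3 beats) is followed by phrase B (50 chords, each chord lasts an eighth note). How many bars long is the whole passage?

A: 45 × 3 = 135 beats = 27 bars.
B: 50 × 0.5 = 25 beats = 5 bars.
Total: 27 + 5 = 32 bars.

32 bars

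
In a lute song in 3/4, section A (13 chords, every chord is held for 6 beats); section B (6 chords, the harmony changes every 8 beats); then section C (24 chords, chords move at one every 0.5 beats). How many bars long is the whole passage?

46 bars

A: 13 × 6 = 78 beats = 26 bars.
B: 6 × 8 = 48 beats = 16 bars.
C: 24 × 0.5 = 12 beats = 4 bars.
Total: 26 + 16 + 4 = 46 bars.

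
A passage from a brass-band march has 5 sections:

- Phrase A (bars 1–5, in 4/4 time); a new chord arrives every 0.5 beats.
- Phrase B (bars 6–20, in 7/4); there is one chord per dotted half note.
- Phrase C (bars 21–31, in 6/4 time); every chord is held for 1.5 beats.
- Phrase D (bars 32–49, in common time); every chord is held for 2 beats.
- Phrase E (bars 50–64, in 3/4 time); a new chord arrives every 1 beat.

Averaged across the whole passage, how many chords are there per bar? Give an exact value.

3.125 chords per bar

A: 5 × 4 = 20 beats ÷ 0.5 = 40 chords.
B: 15 × 7 = 105 beats ÷ 3 = 35 chords.
C: 11 × 6 = 66 beats ÷ 1.5 = 44 chords.
D: 18 × 4 = 72 beats ÷ 2 = 36 chords.
E: 15 × 3 = 45 beats ÷ 1 = 45 chords.
Overall: 200 chords over 64 bars → 200/64 = 3.125 chords per bar.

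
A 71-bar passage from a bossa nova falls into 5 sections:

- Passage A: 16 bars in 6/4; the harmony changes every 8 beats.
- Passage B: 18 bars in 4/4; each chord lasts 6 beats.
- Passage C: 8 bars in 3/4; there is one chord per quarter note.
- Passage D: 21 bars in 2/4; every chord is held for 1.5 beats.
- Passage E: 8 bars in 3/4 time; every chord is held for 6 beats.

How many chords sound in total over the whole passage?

A: 16·6 = 96 beats, 96/8 = 12 chords.
B: 18·4 = 72 beats, 72/6 = 12 chords.
C: 8·3 = 24 beats, 24/1 = 24 chords.
D: 21·2 = 42 beats, 42/1.5 = 28 chords.
E: 8·3 = 24 beats, 24/6 = 4 chords.
Total: 12 + 12 + 24 + 28 + 4 = 80.

80 chords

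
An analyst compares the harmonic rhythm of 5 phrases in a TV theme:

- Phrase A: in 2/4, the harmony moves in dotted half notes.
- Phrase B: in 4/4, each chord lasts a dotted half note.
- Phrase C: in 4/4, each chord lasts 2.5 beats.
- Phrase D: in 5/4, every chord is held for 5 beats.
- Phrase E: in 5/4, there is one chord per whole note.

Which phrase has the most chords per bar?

A: each chord is 3 beats in 2/4, so 2/3 per bar.
B: each chord is 3 beats in 4/4, so 4/3 per bar.
C: each chord is 2.5 beats in 4/4, so 1.6 per bar.
D: each chord is 5 beats in 5/4, so 1 per bar.
E: each chord is 4 beats in 5/4, so 1.25 per bar.
Fastest is C at 1.6 chords/bar.

Phrase C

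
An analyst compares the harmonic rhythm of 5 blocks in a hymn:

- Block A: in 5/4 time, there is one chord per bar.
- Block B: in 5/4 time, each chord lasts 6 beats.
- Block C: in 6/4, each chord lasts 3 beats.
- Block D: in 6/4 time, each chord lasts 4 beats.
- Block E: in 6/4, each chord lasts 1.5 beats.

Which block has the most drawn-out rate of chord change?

A: 5/5 = 1 chord/bar.
B: 5/6 = 5/6 chords/bar.
C: 6/3 = 2 chords/bar.
D: 6/4 = 1.5 chords/bar.
E: 6/1.5 = 4 chords/bar.
Slowest is B at 5/6 chords/bar.

Block B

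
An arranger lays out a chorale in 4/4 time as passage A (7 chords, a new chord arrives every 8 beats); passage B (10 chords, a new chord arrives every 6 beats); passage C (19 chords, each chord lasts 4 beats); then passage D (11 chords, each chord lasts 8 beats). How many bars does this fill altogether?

A: 7 × 8 = 56 beats = 14 bars.
B: 10 × 6 = 60 beats = 15 bars.
C: 19 × 4 = 76 beats = 19 bars.
D: 11 × 8 = 88 beats = 22 bars.
Total: 14 + 15 + 19 + 22 = 70 bars.

70 bars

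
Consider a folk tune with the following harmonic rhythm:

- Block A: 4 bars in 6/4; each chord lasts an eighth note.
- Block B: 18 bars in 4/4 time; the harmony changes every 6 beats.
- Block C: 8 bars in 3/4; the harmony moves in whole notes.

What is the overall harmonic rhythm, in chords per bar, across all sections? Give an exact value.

A: 4 × 6 = 24 beats ÷ 0.5 = 48 chords.
B: 18 × 4 = 72 beats ÷ 6 = 12 chords.
C: 8 × 3 = 24 beats ÷ 4 = 6 chords.
Overall: 66 chords over 30 bars → 66/30 = 2.2 chords per bar.

2.2 chords per bar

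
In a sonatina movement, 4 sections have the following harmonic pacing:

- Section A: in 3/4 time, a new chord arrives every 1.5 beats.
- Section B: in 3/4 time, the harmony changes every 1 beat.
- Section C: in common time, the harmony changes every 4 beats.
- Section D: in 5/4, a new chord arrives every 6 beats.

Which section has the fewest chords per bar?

Section D

A: 3/1.5 = 2 chords/bar.
B: 3/1 = 3 chords/bar.
C: 4/4 = 1 chord/bar.
D: 5/6 = 5/6 chords/bar.
Slowest is D at 5/6 chords/bar.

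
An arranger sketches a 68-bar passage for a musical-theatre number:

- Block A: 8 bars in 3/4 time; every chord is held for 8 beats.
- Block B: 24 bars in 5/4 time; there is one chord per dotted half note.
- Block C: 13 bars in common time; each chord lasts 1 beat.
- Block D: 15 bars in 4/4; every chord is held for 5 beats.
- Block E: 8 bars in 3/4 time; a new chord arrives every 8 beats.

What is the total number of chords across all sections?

110 chords

A has 24 beats and chords last 8 each, so 3 chords.
B has 120 beats and chords last 3 each, so 40 chords.
C has 52 beats and chords last 1 each, so 52 chords.
D has 60 beats and chords last 5 each, so 12 chords.
E has 24 beats and chords last 8 each, so 3 chords.
Total: 3 + 40 + 52 + 12 + 3 = 110.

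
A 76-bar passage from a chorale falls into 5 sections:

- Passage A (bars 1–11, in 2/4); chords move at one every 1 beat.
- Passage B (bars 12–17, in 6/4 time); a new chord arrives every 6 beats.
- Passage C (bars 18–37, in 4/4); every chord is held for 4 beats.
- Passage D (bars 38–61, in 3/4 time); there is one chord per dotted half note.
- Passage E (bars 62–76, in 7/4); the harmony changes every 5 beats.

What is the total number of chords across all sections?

93 chords

A: 11 bars × 2 beats = 22 beats; 1 beat/chord → 22 chords.
B: 6 bars × 6 beats = 36 beats; 6 beats/chord → 6 chords.
C: 20 bars × 4 beats = 80 beats; 4 beats/chord → 20 chords.
D: 24 bars × 3 beats = 72 beats; 3 beats/chord → 24 chords.
E: 15 bars × 7 beats = 105 beats; 5 beats/chord → 21 chords.
Total: 22 + 6 + 20 + 24 + 21 = 93.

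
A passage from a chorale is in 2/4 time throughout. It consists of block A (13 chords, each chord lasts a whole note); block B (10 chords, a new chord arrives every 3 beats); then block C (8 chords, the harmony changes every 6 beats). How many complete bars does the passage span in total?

A: 13 × 4 = 52 beats = 26 bars.
B: 10 × 3 = 30 beats = 15 bars.
C: 8 × 6 = 48 beats = 24 bars.
Total: 26 + 15 + 24 = 65 bars.

65 bars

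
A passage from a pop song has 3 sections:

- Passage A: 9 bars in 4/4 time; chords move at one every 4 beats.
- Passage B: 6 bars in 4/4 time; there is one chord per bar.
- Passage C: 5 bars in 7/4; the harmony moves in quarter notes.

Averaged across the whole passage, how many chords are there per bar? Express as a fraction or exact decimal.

2.5 chords per bar

A: 9 bars of 4 beats is 36 beats; at 4 beats each that's 9 chords.
B: 6 bars of 4 beats is 24 beats; at 4 beats each that's 6 chords.
C: 5 bars of 7 beats is 35 beats; at 1 beat each that's 35 chords.
Overall: 50 chords over 20 bars → 50/20 = 2.5 chords per bar.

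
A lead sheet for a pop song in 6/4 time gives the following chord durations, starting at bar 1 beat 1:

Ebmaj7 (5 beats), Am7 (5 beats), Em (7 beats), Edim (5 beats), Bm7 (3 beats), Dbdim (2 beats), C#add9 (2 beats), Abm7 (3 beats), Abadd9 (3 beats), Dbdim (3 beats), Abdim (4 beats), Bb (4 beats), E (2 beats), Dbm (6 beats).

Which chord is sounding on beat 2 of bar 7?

Dbdim

Beat 2 of bar 7 is beat (7−1)×6 + 2 = 38 overall.
Running totals: Ebmaj7 ends at 5, Am7 ends at 10, Em ends at 17, Edim ends at 22, Bm7 ends at 25, Dbdim ends at 27, C#add9 ends at 29, Abm7 ends at 32, Abadd9 ends at 35, Dbdim ends at 38.
Beat 38 falls within Dbdim.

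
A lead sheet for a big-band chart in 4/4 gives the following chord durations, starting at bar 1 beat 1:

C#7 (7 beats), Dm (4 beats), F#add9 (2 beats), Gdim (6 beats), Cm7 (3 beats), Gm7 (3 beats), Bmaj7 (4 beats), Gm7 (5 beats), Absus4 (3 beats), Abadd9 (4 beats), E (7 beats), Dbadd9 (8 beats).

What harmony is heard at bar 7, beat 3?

Bmaj7

Beat 3 of bar 7 is beat (7−1)×4 + 3 = 27 overall.
Running totals: C#7 ends at 7, Dm ends at 11, F#add9 ends at 13, Gdim ends at 19, Cm7 ends at 22, Gm7 ends at 25, Bmaj7 ends at 29.
Beat 27 falls within Bmaj7.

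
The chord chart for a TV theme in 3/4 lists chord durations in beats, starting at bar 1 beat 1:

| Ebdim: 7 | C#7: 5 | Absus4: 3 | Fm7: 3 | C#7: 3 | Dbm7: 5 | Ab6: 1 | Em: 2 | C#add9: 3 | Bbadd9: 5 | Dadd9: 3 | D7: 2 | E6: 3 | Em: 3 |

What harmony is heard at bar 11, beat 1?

Beat 1 of bar 11 is beat (11−1)×3 + 1 = 31 overall.
Running totals: Ebdim ends at 7, C#7 ends at 12, Absus4 ends at 15, Fm7 ends at 18, C#7 ends at 21, Dbm7 ends at 26, Ab6 ends at 27, Em ends at 29, C#add9 ends at 32.
Beat 31 falls within C#add9.

C#add9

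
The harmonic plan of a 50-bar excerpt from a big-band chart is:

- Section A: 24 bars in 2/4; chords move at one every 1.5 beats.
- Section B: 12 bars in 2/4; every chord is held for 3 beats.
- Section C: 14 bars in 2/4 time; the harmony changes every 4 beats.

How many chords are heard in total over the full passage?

A: 24·2 = 48 beats, 48/1.5 = 32 chords.
B: 12·2 = 24 beats, 24/3 = 8 chords.
C: 14·2 = 28 beats, 28/4 = 7 chords.
Total: 32 + 8 + 7 = 47.

47 chords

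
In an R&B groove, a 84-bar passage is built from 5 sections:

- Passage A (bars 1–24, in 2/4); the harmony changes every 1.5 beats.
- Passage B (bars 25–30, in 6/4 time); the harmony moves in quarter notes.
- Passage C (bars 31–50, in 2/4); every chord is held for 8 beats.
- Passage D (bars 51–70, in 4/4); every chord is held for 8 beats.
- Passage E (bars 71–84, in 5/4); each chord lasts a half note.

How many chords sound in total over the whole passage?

A: 24·2 = 48 beats, 48/1.5 = 32 chords.
B: 6·6 = 36 beats, 36/1 = 36 chords.
C: 20·2 = 40 beats, 40/8 = 5 chords.
D: 20·4 = 80 beats, 80/8 = 10 chords.
E: 14·5 = 70 beats, 70/2 = 35 chords.
Total: 32 + 36 + 5 + 10 + 35 = 118.

118 chords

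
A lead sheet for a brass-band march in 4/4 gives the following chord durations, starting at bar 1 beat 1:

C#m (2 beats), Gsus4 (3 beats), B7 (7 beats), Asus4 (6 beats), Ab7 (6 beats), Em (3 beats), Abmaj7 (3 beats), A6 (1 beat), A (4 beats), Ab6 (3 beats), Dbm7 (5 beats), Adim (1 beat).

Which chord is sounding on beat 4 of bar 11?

Beat 4 of bar 11 is beat (11−1)×4 + 4 = 44 overall.
Running totals: C#m ends at 2, Gsus4 ends at 5, B7 ends at 12, Asus4 ends at 18, Ab7 ends at 24, Em ends at 27, Abmaj7 ends at 30, A6 ends at 31, A ends at 35, Ab6 ends at 38, Dbm7 ends at 43, Adim ends at 44.
Beat 44 falls within Adim.

Adim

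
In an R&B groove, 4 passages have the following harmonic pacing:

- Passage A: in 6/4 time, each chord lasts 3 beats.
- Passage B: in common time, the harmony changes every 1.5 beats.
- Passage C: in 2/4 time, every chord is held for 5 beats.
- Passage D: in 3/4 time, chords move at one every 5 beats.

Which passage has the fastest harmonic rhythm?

A: each chord is 3 beats in 6/4, so 2 per bar.
B: each chord is 1.5 beats in 4/4, so 8/3 per bar.
C: each chord is 5 beats in 2/4, so 0.4 per bar.
D: each chord is 5 beats in 3/4, so 0.6 per bar.
Fastest is B at 8/3 chords/bar.

Passage B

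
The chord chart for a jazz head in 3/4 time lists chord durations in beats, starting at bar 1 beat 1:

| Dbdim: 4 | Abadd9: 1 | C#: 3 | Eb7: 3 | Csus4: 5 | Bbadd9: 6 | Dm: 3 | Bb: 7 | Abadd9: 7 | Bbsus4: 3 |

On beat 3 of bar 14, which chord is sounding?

Beat 3 of bar 14 is beat (14−1)×3 + 3 = 42 overall.
Running totals: Dbdim ends at 4, Abadd9 ends at 5, C# ends at 8, Eb7 ends at 11, Csus4 ends at 16, Bbadd9 ends at 22, Dm ends at 25, Bb ends at 32, Abadd9 ends at 39, Bbsus4 ends at 42.
Beat 42 falls within Bbsus4.

Bbsus4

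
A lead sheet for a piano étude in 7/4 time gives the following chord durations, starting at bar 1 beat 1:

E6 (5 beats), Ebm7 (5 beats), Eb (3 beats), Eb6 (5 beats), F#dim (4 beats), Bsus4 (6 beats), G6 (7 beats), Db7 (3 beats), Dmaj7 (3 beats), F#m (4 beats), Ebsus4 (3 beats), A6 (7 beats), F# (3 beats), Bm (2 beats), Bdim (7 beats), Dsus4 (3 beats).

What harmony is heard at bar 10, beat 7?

Dsus4

Beat 7 of bar 10 is beat (10−1)×7 + 7 = 70 overall.
Running totals: E6 ends at 5, Ebm7 ends at 10, Eb ends at 13, Eb6 ends at 18, F#dim ends at 22, Bsus4 ends at 28, G6 ends at 35, Db7 ends at 38, Dmaj7 ends at 41, F#m ends at 45, Ebsus4 ends at 48, A6 ends at 55, F# ends at 58, Bm ends at 60, Bdim ends at 67, Dsus4 ends at 70.
Beat 70 falls within Dsus4.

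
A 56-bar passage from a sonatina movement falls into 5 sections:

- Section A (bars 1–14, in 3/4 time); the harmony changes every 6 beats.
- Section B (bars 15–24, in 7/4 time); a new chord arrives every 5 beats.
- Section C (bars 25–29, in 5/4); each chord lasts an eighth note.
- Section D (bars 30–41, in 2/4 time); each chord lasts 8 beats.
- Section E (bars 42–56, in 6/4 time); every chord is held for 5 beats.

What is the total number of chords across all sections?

A has 42 beats and chords last 6 each, so 7 chords.
B has 70 beats and chords last 5 each, so 14 chords.
C has 25 beats and chords last 0.5 each, so 50 chords.
D has 24 beats and chords last 8 each, so 3 chords.
E has 90 beats and chords last 5 each, so 18 chords.
Total: 7 + 14 + 50 + 3 + 18 = 92.

92 chords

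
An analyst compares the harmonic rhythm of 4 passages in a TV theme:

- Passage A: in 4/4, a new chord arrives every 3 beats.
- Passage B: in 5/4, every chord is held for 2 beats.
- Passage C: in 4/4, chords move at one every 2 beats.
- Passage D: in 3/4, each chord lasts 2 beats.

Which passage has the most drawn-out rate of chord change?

A: 4 beats/bar ÷ 3 beats/chord = 4/3 chords/bar.
B: 5 beats/bar ÷ 2 beats/chord = 2.5 chords/bar.
C: 4 beats/bar ÷ 2 beats/chord = 2 chords/bar.
D: 3 beats/bar ÷ 2 beats/chord = 1.5 chords/bar.
Slowest is A at 4/3 chords/bar.

Passage A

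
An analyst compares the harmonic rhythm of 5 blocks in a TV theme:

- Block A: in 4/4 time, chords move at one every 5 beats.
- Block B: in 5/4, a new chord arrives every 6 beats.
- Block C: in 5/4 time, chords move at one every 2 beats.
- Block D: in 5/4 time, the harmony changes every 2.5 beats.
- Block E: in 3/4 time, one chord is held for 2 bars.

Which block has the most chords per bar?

Block C

A: 4/5 = 0.8 chords/bar.
B: 5/6 = 5/6 chords/bar.
C: 5/2 = 2.5 chords/bar.
D: 5/2.5 = 2 chords/bar.
E: 3/6 = 0.5 chords/bar.
Fastest is C at 2.5 chords/bar.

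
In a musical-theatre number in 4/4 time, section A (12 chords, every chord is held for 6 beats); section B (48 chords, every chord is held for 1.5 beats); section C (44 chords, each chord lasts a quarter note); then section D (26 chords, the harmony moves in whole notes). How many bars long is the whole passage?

A: 12 × 6 = 72 beats = 18 bars.
B: 48 × 1.5 = 72 beats = 18 bars.
C: 44 × 1 = 44 beats = 11 bars.
D: 26 × 4 = 104 beats = 26 bars.
Total: 18 + 18 + 11 + 26 = 73 bars.

73 bars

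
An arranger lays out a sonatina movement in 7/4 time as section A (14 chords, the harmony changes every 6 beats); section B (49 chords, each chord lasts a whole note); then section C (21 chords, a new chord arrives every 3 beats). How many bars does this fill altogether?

49 bars

A: 14 × 6 = 84 beats = 12 bars.
B: 49 × 4 = 196 beats = 28 bars.
C: 21 × 3 = 63 beats = 9 bars.
Total: 12 + 28 + 9 = 49 bars.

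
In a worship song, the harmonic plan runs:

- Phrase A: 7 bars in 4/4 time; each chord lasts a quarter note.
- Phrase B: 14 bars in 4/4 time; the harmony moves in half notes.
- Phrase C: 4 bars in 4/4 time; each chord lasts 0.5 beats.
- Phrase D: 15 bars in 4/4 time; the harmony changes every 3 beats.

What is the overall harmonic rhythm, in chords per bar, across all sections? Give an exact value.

A: 7 bars of 4 beats is 28 beats; at 1 beat each that's 28 chords.
B: 14 bars of 4 beats is 56 beats; at 2 beats each that's 28 chords.
C: 4 bars of 4 beats is 16 beats; at 0.5 beats each that's 32 chords.
D: 15 bars of 4 beats is 60 beats; at 3 beats each that's 20 chords.
Overall: 108 chords over 40 bars → 108/40 = 2.7 chords per bar.

2.7 chords per bar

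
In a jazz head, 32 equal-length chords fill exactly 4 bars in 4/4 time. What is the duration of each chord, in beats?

0.5 beats

4 bars × 4 beats/bar = 16 beats total.
16 beats ÷ 32 chords = 0.5 beats per chord.
(That is an eighth note.)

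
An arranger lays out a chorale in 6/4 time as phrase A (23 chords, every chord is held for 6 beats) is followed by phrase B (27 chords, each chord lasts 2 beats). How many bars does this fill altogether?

32 bars

A: 23 × 6 = 138 beats = 23 bars.
B: 27 × 2 = 54 beats = 9 bars.
Total: 23 + 9 = 32 bars.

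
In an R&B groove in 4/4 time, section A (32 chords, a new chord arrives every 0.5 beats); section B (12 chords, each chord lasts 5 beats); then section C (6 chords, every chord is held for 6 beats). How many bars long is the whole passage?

A: 32 × 0.5 = 16 beats = 4 bars.
B: 12 × 5 = 60 beats = 15 bars.
C: 6 × 6 = 36 beats = 9 bars.
Total: 4 + 15 + 9 = 28 bars.

28 bars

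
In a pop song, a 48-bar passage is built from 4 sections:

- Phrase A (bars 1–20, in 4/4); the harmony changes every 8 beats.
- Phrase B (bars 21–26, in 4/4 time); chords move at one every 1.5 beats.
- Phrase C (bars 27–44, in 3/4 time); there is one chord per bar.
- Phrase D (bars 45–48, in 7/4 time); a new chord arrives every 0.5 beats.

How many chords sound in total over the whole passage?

A has 80 beats and chords last 8 each, so 10 chords.
B has 24 beats and chords last 1.5 each, so 16 chords.
C has 54 beats and chords last 3 each, so 18 chords.
D has 28 beats and chords last 0.5 each, so 56 chords.
Total: 10 + 16 + 18 + 56 = 100.

100 chords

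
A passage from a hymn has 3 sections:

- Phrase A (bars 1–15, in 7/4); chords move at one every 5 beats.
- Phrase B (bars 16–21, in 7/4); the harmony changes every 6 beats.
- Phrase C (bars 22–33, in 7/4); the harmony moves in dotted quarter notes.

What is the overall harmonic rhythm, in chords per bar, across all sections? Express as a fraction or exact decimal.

28/11 chords per bar

A: 15 × 7 = 105 beats ÷ 5 = 21 chords.
B: 6 × 7 = 42 beats ÷ 6 = 7 chords.
C: 12 × 7 = 84 beats ÷ 1.5 = 56 chords.
Overall: 84 chords over 33 bars → 84/33 = 28/11 chords per bar.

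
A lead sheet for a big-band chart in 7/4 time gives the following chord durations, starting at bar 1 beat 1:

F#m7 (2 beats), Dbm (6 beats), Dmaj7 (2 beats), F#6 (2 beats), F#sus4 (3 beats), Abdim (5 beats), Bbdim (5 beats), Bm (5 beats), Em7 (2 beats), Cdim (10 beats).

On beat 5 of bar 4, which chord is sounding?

Bm

Beat 5 of bar 4 is beat (4−1)×7 + 5 = 26 overall.
Running totals: F#m7 ends at 2, Dbm ends at 8, Dmaj7 ends at 10, F#6 ends at 12, F#sus4 ends at 15, Abdim ends at 20, Bbdim ends at 25, Bm ends at 30.
Beat 26 falls within Bm.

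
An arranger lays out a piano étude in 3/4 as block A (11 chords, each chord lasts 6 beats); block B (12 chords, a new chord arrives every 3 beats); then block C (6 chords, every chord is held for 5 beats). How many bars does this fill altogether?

44 bars

A: 11 × 6 = 66 beats = 22 bars.
B: 12 × 3 = 36 beats = 12 bars.
C: 6 × 5 = 30 beats = 10 bars.
Total: 22 + 12 + 10 = 44 bars.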